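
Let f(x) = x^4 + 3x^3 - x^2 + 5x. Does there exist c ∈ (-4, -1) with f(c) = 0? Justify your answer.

f(-4) = 28 and f(-1) = -8, which have opposite signs.
As a polynomial, f is continuous on every closed interval.
The Intermediate Value Theorem then guarantees some c ∈ (-4, -1) with f(c) = 0.

Yes, f has a root in the interval.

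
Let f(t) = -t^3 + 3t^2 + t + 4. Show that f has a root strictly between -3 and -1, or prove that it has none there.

The endpoint values f(-3) = 55 and f(-1) = 7 are both positive. Claim: f(t) > 0 for every t in (-3, -1).
Substitute t = -1 − u, where 0 < u < 2 on the interval. Expanding, f(-1 − u) = u^3 + 6u^2 + 8u + 7.
All 4 nonzero coefficients of this polynomial in u are positive; hence for u > 0 the value is a sum of positive terms (the constant 7 among them).
Therefore f(t) > 0 throughout (-3, -1), and f has no zero there.

No.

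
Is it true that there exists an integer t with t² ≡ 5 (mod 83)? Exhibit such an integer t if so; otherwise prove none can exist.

No such integer exists.

83 is prime, so by Euler's criterion 5 is a square mod 83 iff 5^((83−1)/2) = 5^41 ≡ 1 (mod 83).
Squaring successively (mod 83): 5^2 = 25 ≡ 25; 5^4 ≡ 25² = 625 ≡ 44; 5^8 ≡ 44² = 1936 ≡ 27; 5^16 ≡ 27² = 729 ≡ 65; 5^32 ≡ 65² = 4225 ≡ 75.
Since 41 = 32 + 8 + 1, 5^41 ≡ 75 · 27 · 5; multiplying out mod 83: 75·27 = 2025 ≡ 33, then 33·5 = 165 ≡ 82. Thus 5^41 ≡ 82 ≡ −1 (mod 83).
By Euler's criterion 5 is a quadratic non-residue mod 83: no t satisfies t² ≡ 5 (mod 83).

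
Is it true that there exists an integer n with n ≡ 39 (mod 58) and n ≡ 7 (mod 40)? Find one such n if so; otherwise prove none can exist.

Here gcd(58, 40) = 2, and both 39 and 7 leave remainder 1 mod 2, so the system is consistent.
Put n = 39 + 58t, so we need 58t ≡ 8 (mod 40), equivalently (divide by 2) 29t ≡ 4 (mod 20).
29 ≡ 9 (mod 20), so this reads 9t ≡ 4 (mod 20). To invert 9 modulo 20: 20 = 2·9 + 2, 9 = 4·2 + 1, 2 = 2·1 + 0, and unwinding, 1 = 9 − 4·2 = 9 − 4·(20 − 2·9) = −4·20 + 9·9. Thus 9⁻¹ ≡ 9 (mod 20).
Multiplying by 9: t ≡ 9·4 = 36 ≡ 16 (mod 20).
Then n = 39 + 58·16 = 967.
Verify: 967 = 16·58 + 39 and 967 = 24·40 + 7. ✓

n = 967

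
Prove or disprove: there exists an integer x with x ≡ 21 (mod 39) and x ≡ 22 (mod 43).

x = 1269

gcd(39, 43) = 1, so the Chinese Remainder Theorem guarantees exactly one residue class mod 1677 satisfying both.
Write x = 21 + 39t and require 21 + 39t ≡ 22 (mod 43), i.e. 39t ≡ 1 (mod 43).
Since 39·32 = 1248 = 29·43 + 1, the inverse of 39 mod 43 is 32.
Multiplying by 32: t ≡ 32·1 = 32 (mod 43).
With t = 32: x = 21 + 39·32 = 1269.
Indeed 1269 ≡ 21 (mod 39) and 1269 ≡ 22 (mod 43).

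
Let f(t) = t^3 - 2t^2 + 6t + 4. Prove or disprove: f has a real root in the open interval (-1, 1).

f(-1) = -5 and f(1) = 9, which have opposite signs.
f is continuous everywhere (it is a polynomial), in particular on [-1, 1].
By the Intermediate Value Theorem f must vanish at some point of (-1, 1).

Such a root exists.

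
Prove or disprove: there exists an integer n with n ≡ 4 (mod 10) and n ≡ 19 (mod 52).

gcd(10, 52) = 2. If n ≡ 4 (mod 10) and n ≡ 19 (mod 52), then n ≡ 4 (mod 2) and n ≡ 19 (mod 2).
These are incompatible: 4 − 19 = -15 is not divisible by 2.
Hence the system has no solution.

There is no such integer.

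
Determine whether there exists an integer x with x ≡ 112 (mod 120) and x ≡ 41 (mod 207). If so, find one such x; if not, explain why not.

Reduce both congruences modulo 3, which divides 120 and 207: they say x ≡ 112 (mod 3) and x ≡ 41 (mod 3).
However 112 ≡ 1 and 41 ≡ 2 (mod 3), and 1 ≠ 2.
Hence the system has no solution.

No such integer exists.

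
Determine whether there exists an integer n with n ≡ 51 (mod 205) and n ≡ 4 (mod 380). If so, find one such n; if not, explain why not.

Reduce both congruences modulo 5, which divides 205 and 380: they say n ≡ 51 (mod 5) and n ≡ 4 (mod 5).
These are incompatible: 51 − 4 = 47 is not divisible by 5.
Therefore no such n exists.

No, no such integer exists.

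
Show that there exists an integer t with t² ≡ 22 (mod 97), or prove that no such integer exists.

t = 33

Take t = 33. Then 33² = 1089 = 11·97 + 22, so 33² ≡ 22 (mod 97).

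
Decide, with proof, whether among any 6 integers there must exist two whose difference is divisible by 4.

Partition the integers by their residue mod 4; there are 4 classes.
With 6 integers and only 4 classes, the pigeonhole principle forces two of them, say a and b, into the same class.
Their difference a − b is then a multiple of 4.

True.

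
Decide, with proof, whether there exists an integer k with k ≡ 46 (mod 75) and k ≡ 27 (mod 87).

No such integer exists.

Reduce both congruences modulo 3, which divides 75 and 87: they say k ≡ 46 (mod 3) and k ≡ 27 (mod 3).
However 46 ≡ 1 and 27 ≡ 0 (mod 3), and 1 ≠ 0.
Hence the system has no solution.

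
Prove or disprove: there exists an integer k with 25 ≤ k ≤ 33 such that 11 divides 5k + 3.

Try k = 28: 5·28 + 3 = 143 = 13·11, which is divisible by 11.

k = 28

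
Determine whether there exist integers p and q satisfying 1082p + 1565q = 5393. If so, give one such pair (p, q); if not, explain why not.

Since gcd(1082, 1565) = 1, every integer is an integer combination of 1082 and 1565.
Euclidean algorithm: 1565 = 1·1082 + 483, 1082 = 2·483 + 116, 483 = 4·116 + 19, 116 = 6·19 + 2, 19 = 9·2 + 1, 2 = 2·1 + 0.
Working back up the chain: 1 = 19 − 9·2 = 19 − 9·(116 − 6·19) = −9·116 + 55·19 = −9·116 + 55·(483 − 4·116) = 55·483 − 229·116 = 55·483 − 229·(1082 − 2·483) = −229·1082 + 513·483 = −229·1082 + 513·(1565 − 1·1082) = 513·1565 − 742·1082. So 1082·(-742) + 1565·513 = 1.
Scaling by 5393 gives the particular solution (p, q) = (-4001606, 2766609).
Shifting by a multiple of (1565, −1082) keeps it a solution: p = -4001606 + 2557·1565 = 99, q = 2766609 − 2557·1082 = -65.
Check: 1082·99 + 1565·(-65) = 107118 − 101725 = 5393. ✓

p = 99, q = -65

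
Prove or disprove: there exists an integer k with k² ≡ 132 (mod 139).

Apply Euler's criterion with the prime 139: 132 is a quadratic residue iff 132^69 ≡ 1 (mod 139), and a non-residue iff it is ≡ −1.
Squaring successively (mod 139): 132^2 = 17424 ≡ 49; 132^4 ≡ 49² = 2401 ≡ 38; 132^8 ≡ 38² = 1444 ≡ 54; 132^16 ≡ 54² = 2916 ≡ 136; 132^32 ≡ 136² = 18496 ≡ 9; 132^64 ≡ 9² = 81 ≡ 81.
Since 69 = 64 + 4 + 1, 132^69 ≡ 81 · 38 · 132; multiplying out mod 139: 81·38 = 3078 ≡ 20, then 20·132 = 2640 ≡ 138. Thus 132^69 ≡ 138 ≡ −1 (mod 139).
The value −1 means 132 is a non-residue modulo 139, so k² ≡ 132 (mod 139) is impossible.

There is no such integer.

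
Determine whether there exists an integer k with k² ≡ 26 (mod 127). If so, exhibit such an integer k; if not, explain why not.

k = 91 works: 91² = 8281, and 8281 − 26 = 8255 = 65·127.

k = 91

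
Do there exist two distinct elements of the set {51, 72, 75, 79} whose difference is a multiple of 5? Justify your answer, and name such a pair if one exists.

No, no such pair exists.

Reduce each element modulo 5: 51↦1, 72↦2, 75↦0, 79↦4.
All 4 residues are distinct, so no two elements differ by a multiple of 5.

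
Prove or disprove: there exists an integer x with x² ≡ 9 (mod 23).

x = 3

Take x = 3. Then 3² = 9, and since 0 ≤ 9 < 23 this is already reduced: 3² ≡ 9 (mod 23).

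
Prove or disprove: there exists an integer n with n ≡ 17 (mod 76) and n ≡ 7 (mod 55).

Since 76 and 55 share no common factor, CRT says the pair of congruences has a solution (unique mod 4180).
Write n = 17 + 76t and require 17 + 76t ≡ 7 (mod 55), i.e. 76t ≡ 45 (mod 55).
76 ≡ 21 (mod 55), so this reads 21t ≡ 45 (mod 55). Note 21·21 = 441 ≡ 1 (mod 55) (as 441 − 1 = 8·55), so 21⁻¹ ≡ 21.
Multiplying by 21: t ≡ 21·45 = 945 ≡ 10 (mod 55).
With t = 10: n = 17 + 76·10 = 777.
Indeed 777 ≡ 17 (mod 76) and 777 ≡ 7 (mod 55).

n = 777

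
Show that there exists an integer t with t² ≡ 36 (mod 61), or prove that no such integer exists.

t = 55

t = 55 works: 55² = 3025, and 3025 − 36 = 2989 = 49·61.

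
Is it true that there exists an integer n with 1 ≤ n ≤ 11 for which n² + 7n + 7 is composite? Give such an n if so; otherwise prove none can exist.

n = 11

At n = 11: 11² + 7·11 + 7 = 205 = 5·41, which is composite.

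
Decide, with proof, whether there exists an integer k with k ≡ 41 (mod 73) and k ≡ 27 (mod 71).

Since 73 and 71 share no common factor, CRT says the pair of congruences has a solution (unique mod 5183).
Write k = 41 + 73t and require 41 + 73t ≡ 27 (mod 71), i.e. 73t ≡ 57 (mod 71).
73 ≡ 2 (mod 71), so this reads 2t ≡ 57 (mod 71). Note 2·36 = 72 ≡ 1 (mod 71) (as 72 − 1 = 1·71), so 2⁻¹ ≡ 36.
Therefore t ≡ 36·57 = 2052 ≡ 64 (mod 71).
With t = 64: k = 41 + 73·64 = 4713.
Check: 4713 mod 73 = 41, 4713 mod 71 = 27. ✓

k = 4713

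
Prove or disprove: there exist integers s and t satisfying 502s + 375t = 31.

502 and 375 are coprime, so 502s + 375t ranges over all of ℤ.
Euclidean algorithm: 502 = 1·375 + 127, 375 = 2·127 + 121, 127 = 1·121 + 6, 121 = 20·6 + 1, 6 = 6·1 + 0.
Working back up the chain: 1 = 121 − 20·6 = 121 − 20·(127 − 1·121) = −20·127 + 21·121 = −20·127 + 21·(375 − 2·127) = 21·375 − 62·127 = 21·375 − 62·(502 − 1·375) = −62·502 + 83·375. So 502·(-62) + 375·83 = 1.
Times 31: 502·(-1922) + 375·2573 = 31, so (-1922, 2573) solves it.
The general solution is s = -1922 + 375k, t = 2573 − 502k; taking k = 6 gives the smaller pair s = 328, t = -439.
Check: 502·328 + 375·(-439) = 164656 − 164625 = 31. ✓

s = 328, t = -439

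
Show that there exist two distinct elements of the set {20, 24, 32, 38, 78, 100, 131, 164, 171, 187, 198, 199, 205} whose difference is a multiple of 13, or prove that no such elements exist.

Residues mod 13: 20↦7, 24↦11, 32↦6, 38↦12, 78↦0, 100↦9, 131↦1, 164↦8, 171↦2, 187↦5, 198↦3, 199↦4, 205↦10.
All 13 residues are distinct, so no two elements differ by a multiple of 13.

There is no such pair.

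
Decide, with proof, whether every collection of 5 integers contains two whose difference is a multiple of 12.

Try 5 consecutive integers, 10, 11, …, 14. Their remainders mod 12 are 10, 11, 0, 1, 2 — pairwise different, as any 5 ≤ 12 consecutive integers have distinct residues.
The differences between them range over 1, …, 4, none of which is divisible by 12.

No; for instance {10, 11, 12, 13, 14} is a counterexample.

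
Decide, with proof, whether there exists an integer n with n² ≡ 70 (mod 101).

n = 75

Take n = 75. Then 75² = 5625 = 55·101 + 70, so 75² ≡ 70 (mod 101).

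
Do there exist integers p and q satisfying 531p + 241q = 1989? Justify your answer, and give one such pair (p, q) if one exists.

531 and 241 are coprime, so 531p + 241q ranges over all of ℤ.
Run the Euclidean algorithm on 531 and 241: 531 = 2·241 + 49, 241 = 4·49 + 45, 49 = 1·45 + 4, 45 = 11·4 + 1, 4 = 4·1 + 0.
Working back up the chain: 1 = 45 − 11·4 = 45 − 11·(49 − 1·45) = −11·49 + 12·45 = −11·49 + 12·(241 − 4·49) = 12·241 − 59·49 = 12·241 − 59·(531 − 2·241) = −59·531 + 130·241. So 531·(-59) + 241·130 = 1.
Multiplying through by 1989: p = (-59)·1989 = -117351, q = 130·1989 = 258570 is a solution.
The general solution is p = -117351 + 241k, q = 258570 − 531k; taking k = 487 gives the smaller pair p = 16, q = -27.
Indeed 531·16 + 241·(-27) = 8496 − 6507 = 1989.

p = 16, q = -27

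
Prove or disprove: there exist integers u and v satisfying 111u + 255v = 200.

gcd(111, 255) = 3, so every integer of the form 111u + 255v is a multiple of 3.
But 200 is not a multiple of 3 (it leaves remainder 2).
Therefore 111u + 255v = 200 has no solution in integers.

No such integers exist.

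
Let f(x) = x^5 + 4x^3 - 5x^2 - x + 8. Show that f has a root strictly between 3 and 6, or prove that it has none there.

No such root exists.

The endpoint values f(3) = 311 and f(6) = 8462 are both positive. Claim: f(x) > 0 for every x in (3, 6).
Substitute x = 3 + u, where 0 < u < 3 on the interval. Expanding, f(3 + u) = u^5 + 15u^4 + 94u^3 + 301u^2 + 482u + 311.
The nonzero coefficients here are all positive, so for u > 0 every term is positive (or zero), and the constant term 311 is strictly positive.
So f is strictly positive on (3, 6); no root exists in the interval.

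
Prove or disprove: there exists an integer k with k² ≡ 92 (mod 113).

There is no such integer.

Apply Euler's criterion with the prime 113: 92 is a quadratic residue iff 92^56 ≡ 1 (mod 113), and a non-residue iff it is ≡ −1.
Repeated squaring mod 113: 92^2 = 8464 ≡ 102; 92^4 ≡ 102² = 10404 ≡ 8; 92^8 ≡ 8² = 64 ≡ 64; 92^16 ≡ 64² = 4096 ≡ 28; 92^32 ≡ 28² = 784 ≡ 106.
Since 56 = 32 + 16 + 8, 92^56 ≡ 106 · 28 · 64; multiplying out mod 113: 106·28 = 2968 ≡ 30, then 30·64 = 1920 ≡ 112. Thus 92^56 ≡ 112 ≡ −1 (mod 113).
By Euler's criterion 92 is a quadratic non-residue mod 113: no k satisfies k² ≡ 92 (mod 113).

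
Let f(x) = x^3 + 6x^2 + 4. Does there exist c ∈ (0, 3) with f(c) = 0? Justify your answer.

The endpoint values f(0) = 4 and f(3) = 85 are both positive. Claim: f(x) > 0 for every x in (0, 3).
The nonzero coefficients of f are all positive, so for x > 0 every term of f(x) is positive (the constant term 4 strictly so).
Therefore f(x) > 0 throughout (0, 3), and f has no zero there.

No such root exists.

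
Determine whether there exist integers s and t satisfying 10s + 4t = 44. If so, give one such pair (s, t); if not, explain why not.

gcd(10, 4) = 2, and 2 divides 44, so integer solutions exist.
Dividing through by 2 reduces the equation to 5s + 2t = 22.
Euclidean algorithm: 5 = 2·2 + 1, 2 = 2·1 + 0.
Back-substituting, 1 = 5 − 2·2; that is, 5·1 + 2·(-2) = 1.
Times 22: 5·22 + 2·(-44) = 22, so (22, -44) solves it.
Subtracting 11·2 from s and adding 11·5 to t gives the tidier solution (0, 11).
Check: 10·0 + 4·11 = 0 + 44 = 44. ✓

s = 0, t = 11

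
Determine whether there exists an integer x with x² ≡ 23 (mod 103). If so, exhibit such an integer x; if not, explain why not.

Take x = 69. Then 69² = 4761 = 46·103 + 23, so 69² ≡ 23 (mod 103).

x = 69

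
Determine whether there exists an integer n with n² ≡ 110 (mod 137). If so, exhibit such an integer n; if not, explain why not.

No, no such integer exists.

137 is prime, so by Euler's criterion 110 is a square mod 137 iff 110^((137−1)/2) = 110^68 ≡ 1 (mod 137).
Repeated squaring mod 137: 110^2 = 12100 ≡ 44; 110^4 ≡ 44² = 1936 ≡ 18; 110^8 ≡ 18² = 324 ≡ 50; 110^16 ≡ 50² = 2500 ≡ 34; 110^32 ≡ 34² = 1156 ≡ 60; 110^64 ≡ 60² = 3600 ≡ 38.
Since 68 = 64 + 4, 110^68 ≡ 38 · 18; multiplying out mod 137: 38·18 = 684 ≡ 136. Thus 110^68 ≡ 136 ≡ −1 (mod 137).
The value −1 means 110 is a non-residue modulo 137, so n² ≡ 110 (mod 137) is impossible.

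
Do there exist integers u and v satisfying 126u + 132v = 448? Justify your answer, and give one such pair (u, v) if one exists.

No, no such integers exist.

Any value of 126u + 132v is a multiple of gcd(126, 132) = 6.
But 448 = 6·74 + 4, so 6 ∤ 448.
Hence no integers u, v satisfy the equation.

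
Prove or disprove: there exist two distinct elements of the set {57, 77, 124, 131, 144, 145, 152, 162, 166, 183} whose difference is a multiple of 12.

Reduce each element modulo 12: 57↦9, 77↦5, 124↦4, 131↦11, 144↦0, 145↦1, 152↦8, 162↦6, 166↦10, 183↦3.
These 10 residues are pairwise different, hence no difference of two elements is divisible by 12.

There is no such pair.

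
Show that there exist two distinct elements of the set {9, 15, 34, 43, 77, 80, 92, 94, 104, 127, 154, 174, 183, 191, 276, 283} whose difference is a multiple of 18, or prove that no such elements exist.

Reduce each element modulo 18: 9↦9, 15↦15, 34↦16, 43↦7, 77↦5, 80↦8, 92↦2, 94↦4, 104↦14, 127↦1, 154↦10, 174↦12, 183↦3, 191↦11, 276↦6, 283↦13.
No residue repeats among the 16 elements, so no pair has difference ≡ 0 (mod 18).

No, no such pair exists.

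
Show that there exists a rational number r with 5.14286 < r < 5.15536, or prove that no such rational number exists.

r = 67/13

Look for a denominator N such that an integer falls strictly between N·5.14286 and N·5.15536. N = 13 works: 13·5.14286 = 66.85718 < 67 < 67.01968 = 13·5.15536.
So r = 67/13 works: it is a ratio of integers, and dividing 13·5.14286 < 67 < 13·5.15536 through by 13 gives 5.14286 < 67/13 < 5.15536.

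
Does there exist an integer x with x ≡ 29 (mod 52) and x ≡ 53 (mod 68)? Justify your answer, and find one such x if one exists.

x = 393

gcd(52, 68) = 4. A simultaneous solution exists iff 29 ≡ 53 (mod 4); here 29 mod 4 = 1 = 53 mod 4, so it does.
The integers ≡ 29 (mod 52) are 29, 81, 133, 185, 237, 289, 341, 393, …; their remainders mod 68 are 29, 13, 65, 49, 33, 17, 1, 53, so x = 393 is the first that is ≡ 53 (mod 68).
Check: 393 mod 52 = 29, 393 mod 68 = 53. ✓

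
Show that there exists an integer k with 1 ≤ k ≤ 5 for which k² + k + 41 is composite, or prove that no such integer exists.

There is no such integer k in that range.

The values for k = 1, 2, …, 5 are 43, 47, 53, 61, 71, and each of these is prime.
So no value in the range makes the expression composite.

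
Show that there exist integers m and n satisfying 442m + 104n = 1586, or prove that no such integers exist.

m = 1, n = 11

gcd(442, 104) = 26, and 26 divides 1586, so integer solutions exist.
Dividing through by 26 reduces the equation to 17m + 4n = 61.
Dividing repeatedly: 17 = 4·4 + 1, 4 = 4·1 + 0.
Unwinding: 1 = 17 − 4·4, i.e. 17·1 + 4·(-4) = 1.
Scaling by 61 gives the particular solution (m, n) = (61, -244).
Shifting by a multiple of (4, −17) keeps it a solution: m = 61 − 15·4 = 1, n = -244 + 15·17 = 11.
Indeed 442·1 + 104·11 = 442 + 1144 = 1586.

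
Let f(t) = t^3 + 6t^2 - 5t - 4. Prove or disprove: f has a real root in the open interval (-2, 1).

f(-2) = 22 and f(1) = -2, which have opposite signs.
f is continuous everywhere (it is a polynomial), in particular on [-2, 1].
By the Intermediate Value Theorem f must vanish at some point of (-2, 1).

Yes, f has a root in the interval.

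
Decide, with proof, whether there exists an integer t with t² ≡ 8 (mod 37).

Apply Euler's criterion with the prime 37: 8 is a quadratic residue iff 8^18 ≡ 1 (mod 37), and a non-residue iff it is ≡ −1.
Repeated squaring mod 37: 8^2 = 64 ≡ 27; 8^4 ≡ 27² = 729 ≡ 26; 8^8 ≡ 26² = 676 ≡ 10; 8^16 ≡ 10² = 100 ≡ 26.
Since 18 = 16 + 2, 8^18 ≡ 26 · 27; multiplying out mod 37: 26·27 = 702 ≡ 36. Thus 8^18 ≡ 36 ≡ −1 (mod 37).
By Euler's criterion 8 is a quadratic non-residue mod 37: no t satisfies t² ≡ 8 (mod 37).

No, no such integer exists.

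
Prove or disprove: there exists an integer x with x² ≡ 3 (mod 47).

x = 12

x = 12 works: 12² = 144, and 144 − 3 = 141 = 3·47.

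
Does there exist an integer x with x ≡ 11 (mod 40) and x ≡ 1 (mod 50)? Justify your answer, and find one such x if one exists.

x = 51

gcd(40, 50) = 10. A simultaneous solution exists iff 11 ≡ 1 (mod 10); here 11 mod 10 = 1 = 1 mod 10, so it does.
The integers ≡ 11 (mod 40) are 11, 51, …; their remainders mod 50 are 11, 1, so x = 51 is the first that is ≡ 1 (mod 50).
Check: 51 mod 40 = 11, 51 mod 50 = 1. ✓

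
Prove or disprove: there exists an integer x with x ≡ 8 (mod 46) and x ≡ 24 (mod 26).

gcd(46, 26) = 2. A simultaneous solution exists iff 8 ≡ 24 (mod 2); here 8 mod 2 = 0 = 24 mod 2, so it does.
List candidates x ≡ 8 (mod 46): 8, 54, 100, 146, 192, 238, 284. Modulo 26 these are 8, 2, 22, 16, 10, 4, 24; 284 gives 24 as required.
Indeed 284 ≡ 8 (mod 46) and 284 ≡ 24 (mod 26).

x = 284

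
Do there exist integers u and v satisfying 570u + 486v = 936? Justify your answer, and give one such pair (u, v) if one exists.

u = 69, v = -79

Since gcd(570, 486) = 6 and 936 = 6·156, Bézout's identity guarantees a solution.
Dividing through by 6 reduces the equation to 95u + 81v = 156.
Run the Euclidean algorithm on 95 and 81: 95 = 1·81 + 14, 81 = 5·14 + 11, 14 = 1·11 + 3, 11 = 3·3 + 2, 3 = 1·2 + 1, 2 = 2·1 + 0.
Working back up the chain: 1 = 3 − 1·2 = 3 − (11 − 3·3) = −11 + 4·3 = −11 + 4·(14 − 1·11) = 4·14 − 5·11 = 4·14 − 5·(81 − 5·14) = −5·81 + 29·14 = −5·81 + 29·(95 − 1·81) = 29·95 − 34·81. So 95·29 + 81·(-34) = 1.
Times 156: 95·4524 + 81·(-5304) = 156, so (4524, -5304) solves it.
Subtracting 55·81 from u and adding 55·95 to v gives the tidier solution (69, -79).
Indeed 570·69 + 486·(-79) = 39330 − 38394 = 936.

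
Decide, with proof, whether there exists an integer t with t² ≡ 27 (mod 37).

Take t = 8. Then 8² = 64 = 1·37 + 27, so 8² ≡ 27 (mod 37).

t = 8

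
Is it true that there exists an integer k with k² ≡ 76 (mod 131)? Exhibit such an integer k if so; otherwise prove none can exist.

Apply Euler's criterion with the prime 131: 76 is a quadratic residue iff 76^65 ≡ 1 (mod 131), and a non-residue iff it is ≡ −1.
Squaring successively (mod 131): 76^2 = 5776 ≡ 12; 76^4 ≡ 12² = 144 ≡ 13; 76^8 ≡ 13² = 169 ≡ 38; 76^16 ≡ 38² = 1444 ≡ 3; 76^32 ≡ 3² = 9 ≡ 9; 76^64 ≡ 9² = 81 ≡ 81.
Since 65 = 64 + 1, 76^65 ≡ 81 · 76; multiplying out mod 131: 81·76 = 6156 ≡ 130. Thus 76^65 ≡ 130 ≡ −1 (mod 131).
The value −1 means 76 is a non-residue modulo 131, so k² ≡ 76 (mod 131) is impossible.

No, no such integer exists.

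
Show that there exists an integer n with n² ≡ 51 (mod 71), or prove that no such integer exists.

Apply Euler's criterion with the prime 71: 51 is a quadratic residue iff 51^35 ≡ 1 (mod 71), and a non-residue iff it is ≡ −1.
Repeated squaring mod 71: 51^2 = 2601 ≡ 45; 51^4 ≡ 45² = 2025 ≡ 37; 51^8 ≡ 37² = 1369 ≡ 20; 51^16 ≡ 20² = 400 ≡ 45; 51^32 ≡ 45² = 2025 ≡ 37.
Since 35 = 32 + 2 + 1, 51^35 ≡ 37 · 45 · 51; multiplying out mod 71: 37·45 = 1665 ≡ 32, then 32·51 = 1632 ≡ 70. Thus 51^35 ≡ 70 ≡ −1 (mod 71).
By Euler's criterion 51 is a quadratic non-residue mod 71: no n satisfies n² ≡ 51 (mod 71).

No, no such integer exists.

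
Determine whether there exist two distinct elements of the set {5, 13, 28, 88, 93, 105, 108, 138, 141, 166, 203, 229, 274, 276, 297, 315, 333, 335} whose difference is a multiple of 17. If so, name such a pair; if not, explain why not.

5 and 141 are such a pair.

5 mod 17 = 5 and 141 mod 17 = 5, so 141 − 5 = 136 = 8·17.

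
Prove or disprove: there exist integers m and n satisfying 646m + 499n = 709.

m = 144, n = -185

646 and 499 are coprime, so 646m + 499n ranges over all of ℤ.
Dividing repeatedly: 646 = 1·499 + 147, 499 = 3·147 + 58, 147 = 2·58 + 31, 58 = 1·31 + 27, 31 = 1·27 + 4, 27 = 6·4 + 3, 4 = 1·3 + 1, 3 = 3·1 + 0.
Back-substituting, 1 = 4 − 1·3 = 4 − (27 − 6·4) = −27 + 7·4 = −27 + 7·(31 − 1·27) = 7·31 − 8·27 = 7·31 − 8·(58 − 1·31) = −8·58 + 15·31 = −8·58 + 15·(147 − 2·58) = 15·147 − 38·58 = 15·147 − 38·(499 − 3·147) = −38·499 + 129·147 = −38·499 + 129·(646 − 1·499) = 129·646 − 167·499; that is, 646·129 + 499·(-167) = 1.
Scaling by 709 gives the particular solution (m, n) = (91461, -118403).
Subtracting 183·499 from m and adding 183·646 to n gives the tidier solution (144, -185).
Indeed 646·144 + 499·(-185) = 93024 − 92315 = 709.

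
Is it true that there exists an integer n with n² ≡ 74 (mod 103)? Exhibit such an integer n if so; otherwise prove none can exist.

103 is prime, so by Euler's criterion 74 is a square mod 103 iff 74^((103−1)/2) = 74^51 ≡ 1 (mod 103).
Repeated squaring mod 103: 74^2 = 5476 ≡ 17; 74^4 ≡ 17² = 289 ≡ 83; 74^8 ≡ 83² = 6889 ≡ 91; 74^16 ≡ 91² = 8281 ≡ 41; 74^32 ≡ 41² = 1681 ≡ 33.
Since 51 = 32 + 16 + 2 + 1, 74^51 ≡ 33 · 41 · 17 · 74; multiplying out mod 103: 33·41 = 1353 ≡ 14, then 14·17 = 238 ≡ 32, then 32·74 = 2368 ≡ 102. Thus 74^51 ≡ 102 ≡ −1 (mod 103).
By Euler's criterion 74 is a quadratic non-residue mod 103: no n satisfies n² ≡ 74 (mod 103).

No, no such integer exists.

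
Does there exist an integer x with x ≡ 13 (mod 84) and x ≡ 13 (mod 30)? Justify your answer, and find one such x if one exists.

x = 13

Here gcd(84, 30) = 6, and both 13 and 13 leave remainder 1 mod 6, so the system is consistent.
The smallest candidate x = 13 works directly: 13 ≡ 13 (mod 30).
Indeed 13 ≡ 13 (mod 84) and 13 ≡ 13 (mod 30).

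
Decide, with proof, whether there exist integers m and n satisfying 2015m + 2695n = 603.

gcd(2015, 2695) = 5, so every integer of the form 2015m + 2695n is a multiple of 5.
But 603 = 5·120 + 3, so 5 ∤ 603.
Therefore 2015m + 2695n = 603 has no solution in integers.

No, no such integers exist.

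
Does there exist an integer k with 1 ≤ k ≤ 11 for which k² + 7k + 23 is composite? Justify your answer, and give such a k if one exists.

At k = 11: 11² + 7·11 + 23 = 221 = 13·17, which is composite.

k = 11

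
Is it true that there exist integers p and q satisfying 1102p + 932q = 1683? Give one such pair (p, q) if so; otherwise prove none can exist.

Any value of 1102p + 932q is a multiple of gcd(1102, 932) = 2.
However 1683 leaves remainder 1 on division by 2.
So the equation is unsolvable over ℤ.

No, no such integers exist.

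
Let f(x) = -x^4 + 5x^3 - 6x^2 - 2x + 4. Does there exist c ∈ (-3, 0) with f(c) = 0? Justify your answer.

f(-3) = -260 and f(0) = 4, which have opposite signs.
f is continuous everywhere (it is a polynomial), in particular on [-3, 0].
By the Intermediate Value Theorem, f takes the value 0 somewhere in the open interval.

Such a root exists.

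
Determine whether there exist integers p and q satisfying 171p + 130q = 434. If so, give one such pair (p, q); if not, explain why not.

p = 74, q = -94

Since gcd(171, 130) = 1, every integer is an integer combination of 171 and 130.
Run the Euclidean algorithm on 171 and 130: 171 = 1·130 + 41, 130 = 3·41 + 7, 41 = 5·7 + 6, 7 = 1·6 + 1, 6 = 6·1 + 0.
Back-substituting, 1 = 7 − 1·6 = 7 − (41 − 5·7) = −41 + 6·7 = −41 + 6·(130 − 3·41) = 6·130 − 19·41 = 6·130 − 19·(171 − 1·130) = −19·171 + 25·130; that is, 171·(-19) + 130·25 = 1.
Multiplying through by 434: p = (-19)·434 = -8246, q = 25·434 = 10850 is a solution.
Adding 64·130 to p and subtracting 64·171 from q gives the tidier solution (74, -94).
Indeed 171·74 + 130·(-94) = 12654 − 12220 = 434.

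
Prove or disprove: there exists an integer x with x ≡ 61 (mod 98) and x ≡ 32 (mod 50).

No, no such integer exists.

Both moduli are multiples of 2 = gcd(98, 50), so any solution would satisfy x ≡ 61 and x ≡ 32 modulo 2 simultaneously.
But 61 mod 2 = 1 while 32 mod 2 = 0, a contradiction.
Therefore no such x exists.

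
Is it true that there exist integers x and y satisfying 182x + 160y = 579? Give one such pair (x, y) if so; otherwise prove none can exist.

No, no such integers exist.

Any value of 182x + 160y is a multiple of gcd(182, 160) = 2.
But 579 = 2·289 + 1, so 2 ∤ 579.
Hence no integers x, y satisfy the equation.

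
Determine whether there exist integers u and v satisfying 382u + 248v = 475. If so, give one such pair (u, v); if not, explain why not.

There are no such integers.

Both 382 and 248 are divisible by gcd(382, 248) = 2, hence so is any combination 382u + 248v.
But 475 is not a multiple of 2 (it leaves remainder 1).
Therefore 382u + 248v = 475 has no solution in integers.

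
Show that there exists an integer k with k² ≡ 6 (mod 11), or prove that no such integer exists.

No such integer exists.

Squares mod 11 repeat after k = 5 (as (−k)² = k²); for k = 0..5 they are 0, 1, 4, 9, 5, 3.
The set of squares mod 11 is therefore {0, 1, 3, 4, 5, 9}, which does not contain 6.
Hence no integer k has k² ≡ 6 (mod 11).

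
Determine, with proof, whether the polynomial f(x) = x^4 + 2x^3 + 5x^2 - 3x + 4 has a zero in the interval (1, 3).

f has no root in that interval.

The endpoint values f(1) = 9 and f(3) = 175 are both positive. Claim: f(x) > 0 for every x in (1, 3).
Shift to the endpoint 1: with x = 1 + u (0 < u < 2), one computes f(1 + u) = u^4 + 6u^3 + 17u^2 + 17u + 9.
The nonzero coefficients here are all positive, so for u > 0 every term is positive (or zero), and the constant term 9 is strictly positive.
So f is strictly positive on (1, 3); no root exists in the interval.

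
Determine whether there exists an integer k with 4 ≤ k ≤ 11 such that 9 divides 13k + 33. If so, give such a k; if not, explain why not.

For k = 4, 5, …, 11 the values of 13k + 33 modulo 9 are 4, 8, 3, 7, 2, 6, 1, 5 respectively.
Since 0 is absent from this list, 9 ∤ 13k + 33 for every k with 4 ≤ k ≤ 11.

No, no such integer k in that range exists.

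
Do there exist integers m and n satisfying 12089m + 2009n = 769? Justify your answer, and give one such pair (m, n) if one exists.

gcd(12089, 2009) = 7, so every integer of the form 12089m + 2009n is a multiple of 7.
However 769 leaves remainder 6 on division by 7.
Therefore 12089m + 2009n = 769 has no solution in integers.

No, no such integers exist.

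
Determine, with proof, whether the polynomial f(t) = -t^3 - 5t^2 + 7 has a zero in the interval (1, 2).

f(1) = 1 and f(2) = -21, which have opposite signs.
As a polynomial, f is continuous on every closed interval.
By the Intermediate Value Theorem, f takes the value 0 somewhere in the open interval.

Yes, f has a root in the interval.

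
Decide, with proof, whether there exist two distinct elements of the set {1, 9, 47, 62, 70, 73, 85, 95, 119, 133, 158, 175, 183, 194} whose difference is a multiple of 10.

9 and 119 are such a pair.

Reduce each element mod 10: 1↦1, 9↦9, 47↦7, 62↦2, 70↦0, 73↦3, 85↦5, 95↦5, 119↦9, 133↦3, 158↦8, 175↦5, 183↦3, 194↦4. The residue 9 repeats (at 9 and 119), and 119 − 9 = 110 = 11·10.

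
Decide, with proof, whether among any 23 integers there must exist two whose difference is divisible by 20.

Yes, this is always true.

There are exactly 20 possible remainders on division by 20.
With 23 integers and only 20 classes, the pigeonhole principle forces two of them, say a and b, into the same class.
Then a ≡ b (mod 20), i.e. 20 ∣ (a − b).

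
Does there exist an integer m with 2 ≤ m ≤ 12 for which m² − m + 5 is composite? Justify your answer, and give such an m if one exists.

m = 5

At m = 5: 5² − 5 + 5 = 25 = 5·5, which is composite.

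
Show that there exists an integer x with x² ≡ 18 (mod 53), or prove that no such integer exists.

There is no such integer.

53 is prime, so by Euler's criterion 18 is a square mod 53 iff 18^((53−1)/2) = 18^26 ≡ 1 (mod 53).
Squaring successively (mod 53): 18^2 = 324 ≡ 6; 18^4 ≡ 6² = 36 ≡ 36; 18^8 ≡ 36² = 1296 ≡ 24; 18^16 ≡ 24² = 576 ≡ 46.
Since 26 = 16 + 8 + 2, 18^26 ≡ 46 · 24 · 6; multiplying out mod 53: 46·24 = 1104 ≡ 44, then 44·6 = 264 ≡ 52. Thus 18^26 ≡ 52 ≡ −1 (mod 53).
By Euler's criterion 18 is a quadratic non-residue mod 53: no x satisfies x² ≡ 18 (mod 53).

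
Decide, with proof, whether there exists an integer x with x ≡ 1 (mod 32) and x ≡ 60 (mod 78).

Both moduli are multiples of 2 = gcd(32, 78), so any solution would satisfy x ≡ 1 and x ≡ 60 modulo 2 simultaneously.
These are incompatible: 1 − 60 = -59 is not divisible by 2.
So no integer satisfies both congruences.

No such integer exists.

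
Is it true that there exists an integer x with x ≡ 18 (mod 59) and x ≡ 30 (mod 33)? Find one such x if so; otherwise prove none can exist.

gcd(59, 33) = 1, so the Chinese Remainder Theorem guarantees exactly one residue class mod 1947 satisfying both.
Any solution of the first congruence is x = 18 + 59t; substituting into the second, 59t ≡ 30 − 18 ≡ 12 (mod 33).
59 ≡ 26 (mod 33), so this reads 26t ≡ 12 (mod 33). Since 26·14 = 364 = 11·33 + 1, the inverse of 26 mod 33 is 14.
Multiplying by 14: t ≡ 14·12 = 168 ≡ 3 (mod 33).
With t = 3: x = 18 + 59·3 = 195.
Verify: 195 = 3·59 + 18 and 195 = 5·33 + 30. ✓

x = 195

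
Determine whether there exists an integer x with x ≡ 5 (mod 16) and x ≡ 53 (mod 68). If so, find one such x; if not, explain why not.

x = 53

The moduli are not coprime: gcd(16, 68) = 4. Compatibility requires 4 ∣ (53 − 5) = 48, which holds, so solutions exist.
Step through x = 5, 5 + 16, 5 + 2·16, …: the values 5, 21, 37, 53 reduce mod 68 to 5, 21, 37, 53. The value 53 hits 53.
Check: 53 mod 16 = 5, 53 mod 68 = 53. ✓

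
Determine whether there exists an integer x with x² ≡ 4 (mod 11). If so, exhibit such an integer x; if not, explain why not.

x = 9 works: 9² = 81, and 81 − 4 = 77 = 7·11.

x = 9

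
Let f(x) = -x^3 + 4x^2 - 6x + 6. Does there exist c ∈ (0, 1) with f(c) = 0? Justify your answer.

f(0) = 6 and f(1) = 3, both positive.
f'(x) = -3x^2 + 8x - 6 has discriminant 8² − 4·(-3)·(-6) = -8 < 0, so f' has no real roots and is negative for every real x.
So f is strictly decreasing; between 0 and 1 its values lie between f(0) = 6 and f(1) = 3, all positive. Therefore f has no root in (0, 1).

No.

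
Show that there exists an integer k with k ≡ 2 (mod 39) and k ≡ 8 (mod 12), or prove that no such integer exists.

The moduli are not coprime: gcd(39, 12) = 3. Compatibility requires 3 ∣ (8 − 2) = 6, which holds, so solutions exist.
The integers ≡ 2 (mod 39) are 2, 41, 80, …; their remainders mod 12 are 2, 5, 8, so k = 80 is the first that is ≡ 8 (mod 12).
Indeed 80 ≡ 2 (mod 39) and 80 ≡ 8 (mod 12).

k = 80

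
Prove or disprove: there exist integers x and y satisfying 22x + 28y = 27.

Any value of 22x + 28y is a multiple of gcd(22, 28) = 2.
But 27 is not a multiple of 2 (it leaves remainder 1).
Hence no integers x, y satisfy the equation.

No, no such integers exist.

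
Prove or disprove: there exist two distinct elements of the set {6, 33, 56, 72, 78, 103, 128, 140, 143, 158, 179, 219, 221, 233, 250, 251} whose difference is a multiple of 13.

Reduce each element mod 13: 6↦6, 33↦7, 56↦4, 72↦7, 78↦0, 103↦12, 128↦11, 140↦10, 143↦0, 158↦2, 179↦10, 219↦11, 221↦0, 233↦12, 250↦3, 251↦4. The residue 7 repeats (at 33 and 72), and 72 − 33 = 39 = 3·13.

Yes: 33 and 72.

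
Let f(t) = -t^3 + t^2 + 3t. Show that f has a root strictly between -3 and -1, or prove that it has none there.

f(-3) = 27 and f(-1) = -1, which have opposite signs.
f is continuous everywhere (it is a polynomial), in particular on [-3, -1].
By the Intermediate Value Theorem f must vanish at some point of (-3, -1).

Such a root exists.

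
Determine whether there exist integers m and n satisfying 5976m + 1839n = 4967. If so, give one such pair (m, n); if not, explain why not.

Both 5976 and 1839 are divisible by gcd(5976, 1839) = 3, hence so is any combination 5976m + 1839n.
But 4967 = 3·1655 + 2, so 3 ∤ 4967.
So the equation is unsolvable over ℤ.

No, no such integers exist.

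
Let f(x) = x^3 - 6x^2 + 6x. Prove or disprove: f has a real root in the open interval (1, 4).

f(1) = 1 and f(4) = -8, which have opposite signs.
f is continuous everywhere (it is a polynomial), in particular on [1, 4].
By the Intermediate Value Theorem, f takes the value 0 somewhere in the open interval.

Such a root exists.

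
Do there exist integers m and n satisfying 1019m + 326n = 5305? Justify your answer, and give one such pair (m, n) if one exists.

Since gcd(1019, 326) = 1, every integer is an integer combination of 1019 and 326.
Run the Euclidean algorithm on 1019 and 326: 1019 = 3·326 + 41, 326 = 7·41 + 39, 41 = 1·39 + 2, 39 = 19·2 + 1, 2 = 2·1 + 0.
Working back up the chain: 1 = 39 − 19·2 = 39 − 19·(41 − 1·39) = −19·41 + 20·39 = −19·41 + 20·(326 − 7·41) = 20·326 − 159·41 = 20·326 − 159·(1019 − 3·326) = −159·1019 + 497·326. So 1019·(-159) + 326·497 = 1.
Multiplying through by 5305: m = (-159)·5305 = -843495, n = 497·5305 = 2636585 is a solution.
Adding 2588·326 to m and subtracting 2588·1019 from n gives the tidier solution (193, -587).
Check: 1019·193 + 326·(-587) = 196667 − 191362 = 5305. ✓

m = 193, n = -587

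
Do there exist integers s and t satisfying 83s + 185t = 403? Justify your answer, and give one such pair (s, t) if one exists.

s = 16, t = -5

83 and 185 are coprime, so 83s + 185t ranges over all of ℤ.
Run the Euclidean algorithm on 185 and 83: 185 = 2·83 + 19, 83 = 4·19 + 7, 19 = 2·7 + 5, 7 = 1·5 + 2, 5 = 2·2 + 1, 2 = 2·1 + 0.
Back-substituting, 1 = 5 − 2·2 = 5 − 2·(7 − 1·5) = −2·7 + 3·5 = −2·7 + 3·(19 − 2·7) = 3·19 − 8·7 = 3·19 − 8·(83 − 4·19) = −8·83 + 35·19 = −8·83 + 35·(185 − 2·83) = 35·185 − 78·83; that is, 83·(-78) + 185·35 = 1.
Multiplying through by 403: s = (-78)·403 = -31434, t = 35·403 = 14105 is a solution.
Adding 170·185 to s and subtracting 170·83 from t gives the tidier solution (16, -5).
Indeed 83·16 + 185·(-5) = 1328 − 925 = 403.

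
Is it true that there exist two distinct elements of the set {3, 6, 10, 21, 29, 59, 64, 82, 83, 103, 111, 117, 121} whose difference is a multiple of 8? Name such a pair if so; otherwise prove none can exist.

Yes: 3 and 59.

Both 3 and 59 leave remainder 3 on division by 8; their difference 56 = 7·8 is a multiple of 8.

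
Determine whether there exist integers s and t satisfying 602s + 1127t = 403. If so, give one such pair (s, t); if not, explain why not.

There are no such integers.

Any value of 602s + 1127t is a multiple of gcd(602, 1127) = 7.
But 403 = 7·57 + 4, so 7 ∤ 403.
Hence no integers s, t satisfy the equation.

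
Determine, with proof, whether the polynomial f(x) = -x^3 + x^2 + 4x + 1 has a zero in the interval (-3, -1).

f(-3) = 25 and f(-1) = -1, which have opposite signs.
As a polynomial, f is continuous on every closed interval.
By the Intermediate Value Theorem, f takes the value 0 somewhere in the open interval.

Such a root exists.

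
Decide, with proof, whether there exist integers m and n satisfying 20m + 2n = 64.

m = 0, n = 32

Every value of 20m + 2n is a multiple of gcd(20, 2) = 2; since 2 ∣ 64, solutions exist.
Dividing through by 2 reduces the equation to 10m + 1n = 32.
With a unit coefficient on n, (m, n) = (0, 32) is an immediate solution.
Check: 20·0 + 2·32 = 0 + 64 = 64. ✓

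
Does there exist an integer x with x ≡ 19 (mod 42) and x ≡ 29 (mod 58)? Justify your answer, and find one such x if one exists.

x = 145

The moduli are not coprime: gcd(42, 58) = 2. Compatibility requires 2 ∣ (29 − 19) = 10, which holds, so solutions exist.
List candidates x ≡ 19 (mod 42): 19, 61, 103, 145. Modulo 58 these are 19, 3, 45, 29; 145 gives 29 as required.
Indeed 145 ≡ 19 (mod 42) and 145 ≡ 29 (mod 58).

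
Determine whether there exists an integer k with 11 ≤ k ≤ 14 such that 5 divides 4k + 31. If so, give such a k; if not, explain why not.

Try k = 11: 4·11 + 31 = 75 = 15·5, which is divisible by 5.

k = 11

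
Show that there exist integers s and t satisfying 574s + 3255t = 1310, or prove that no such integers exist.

Both 574 and 3255 are divisible by gcd(574, 3255) = 7, hence so is any combination 574s + 3255t.
However 1310 leaves remainder 1 on division by 7.
Therefore 574s + 3255t = 1310 has no solution in integers.

No such integers exist.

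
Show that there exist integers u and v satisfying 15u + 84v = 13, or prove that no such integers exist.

gcd(15, 84) = 3, so every integer of the form 15u + 84v is a multiple of 3.
But 13 is not a multiple of 3 (it leaves remainder 1).
So the equation is unsolvable over ℤ.

No such integers exist.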